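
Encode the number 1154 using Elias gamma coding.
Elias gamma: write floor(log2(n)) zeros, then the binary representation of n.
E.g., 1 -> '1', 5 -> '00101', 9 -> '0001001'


num_bits = floor(log2(1154)) + 1 = 11
leading_zeros = num_bits - 1 = 10
binary(1154) = 10010000010

Elias gamma(1154) = '0000000000' + '10010000010' = 000000000010010000010 (21 bits)


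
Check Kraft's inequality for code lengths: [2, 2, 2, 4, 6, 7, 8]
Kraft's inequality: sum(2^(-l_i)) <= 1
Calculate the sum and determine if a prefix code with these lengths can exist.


Sum = 2^(-2) + 2^(-2) + 2^(-2) + 2^(-4) + 2^(-6) + 2^(-7) + 2^(-8)
    = 0.25 + 0.25 + 0.25 + 0.0625 + 0.015625 + 0.0078125 + 0.00390625
    = 215/256 = 0.83984375
Since 0.83984375 <= 1, Kraft's inequality IS satisfied.
A prefix code with these lengths CAN exist.

Kraft sum = 0.83984375. Satisfied.


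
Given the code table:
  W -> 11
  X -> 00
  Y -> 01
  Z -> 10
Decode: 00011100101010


Decoding:
00 -> X
01 -> Y
11 -> W
00 -> X
10 -> Z
10 -> Z
10 -> Z


Result: XYWXZZZ


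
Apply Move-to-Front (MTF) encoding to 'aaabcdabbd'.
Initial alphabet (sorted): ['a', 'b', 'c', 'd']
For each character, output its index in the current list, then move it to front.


MTF encoding:
'a': index 0 in ['a', 'b', 'c', 'd'] -> ['a', 'b', 'c', 'd']
'a': index 0 in ['a', 'b', 'c', 'd'] -> ['a', 'b', 'c', 'd']
'a': index 0 in ['a', 'b', 'c', 'd'] -> ['a', 'b', 'c', 'd']
'b': index 1 in ['a', 'b', 'c', 'd'] -> ['b', 'a', 'c', 'd']
'c': index 2 in ['b', 'a', 'c', 'd'] -> ['c', 'b', 'a', 'd']
'd': index 3 in ['c', 'b', 'a', 'd'] -> ['d', 'c', 'b', 'a']
'a': index 3 in ['d', 'c', 'b', 'a'] -> ['a', 'd', 'c', 'b']
'b': index 3 in ['a', 'd', 'c', 'b'] -> ['b', 'a', 'd', 'c']
'b': index 0 in ['b', 'a', 'd', 'c'] -> ['b', 'a', 'd', 'c']
'd': index 2 in ['b', 'a', 'd', 'c'] -> ['d', 'b', 'a', 'c']


Output: [0, 0, 0, 1, 2, 3, 3, 3, 0, 2]


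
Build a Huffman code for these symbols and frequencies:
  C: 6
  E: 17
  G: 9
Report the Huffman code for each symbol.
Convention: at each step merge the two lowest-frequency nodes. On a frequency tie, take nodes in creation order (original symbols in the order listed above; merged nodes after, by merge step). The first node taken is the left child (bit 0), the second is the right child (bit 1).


Huffman tree construction:
Step 1: Merge C(6) + G(9) = 15
Step 2: Merge (C+G)(15) + E(17) = 32
Read each symbol's code off the tree from the root (left child = 0, right child = 1).

Codes:
  C: 00 (length 2)
  E: 1 (length 1)
  G: 01 (length 2)
Average code length: 47/32 = 1.4688 bits/symbol


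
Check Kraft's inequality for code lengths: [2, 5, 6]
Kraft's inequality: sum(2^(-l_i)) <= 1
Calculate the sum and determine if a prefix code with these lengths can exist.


Sum = 2^(-2) + 2^(-5) + 2^(-6)
    = 0.25 + 0.03125 + 0.015625
    = 19/64 = 0.296875
Since 0.296875 <= 1, Kraft's inequality IS satisfied.
A prefix code with these lengths CAN exist.

Kraft sum = 0.296875. Satisfied.


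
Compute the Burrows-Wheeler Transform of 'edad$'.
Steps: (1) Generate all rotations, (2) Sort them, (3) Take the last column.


Rotations (sorted):
  0: $edad -> last char: d
  1: ad$ed -> last char: d
  2: d$eda -> last char: a
  3: dad$e -> last char: e
  4: edad$ -> last char: $


BWT = ddae$


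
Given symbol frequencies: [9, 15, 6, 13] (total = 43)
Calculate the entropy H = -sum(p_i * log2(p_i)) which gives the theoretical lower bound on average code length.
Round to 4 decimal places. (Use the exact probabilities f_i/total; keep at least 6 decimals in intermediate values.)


Per-symbol terms -p_i * log2(p_i) with p_i = f_i/43:
  p = 9/43 = 0.209302: log2(p) = -2.256340, -p*log2(p) = 0.472257
  p = 15/43 = 0.348837: log2(p) = -1.519374, -p*log2(p) = 0.530014
  p = 6/43 = 0.139535: log2(p) = -2.841302, -p*log2(p) = 0.396461
  p = 13/43 = 0.302326: log2(p) = -1.725825, -p*log2(p) = 0.521761
H = 0.472257 + 0.530014 + 0.396461 + 0.521761 = 1.920493

H = 1.9205 bits/symbol


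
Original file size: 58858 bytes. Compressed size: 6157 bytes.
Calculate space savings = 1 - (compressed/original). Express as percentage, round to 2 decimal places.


ratio = compressed/original = 6157/58858 = 0.104608
savings = 1 - ratio = 1 - 0.104608 = 0.895392
as a percentage: 0.895392 * 100 = 89.54%

Space savings = 1 - 6157/58858 = 89.54%


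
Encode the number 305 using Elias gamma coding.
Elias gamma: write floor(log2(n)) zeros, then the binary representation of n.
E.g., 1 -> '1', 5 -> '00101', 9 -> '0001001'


num_bits = floor(log2(305)) + 1 = 9
leading_zeros = num_bits - 1 = 8
binary(305) = 100110001

Elias gamma(305) = '00000000' + '100110001' = 00000000100110001 (17 bits)


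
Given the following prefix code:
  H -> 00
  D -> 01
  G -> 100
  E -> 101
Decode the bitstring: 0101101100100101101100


Decoding step by step:
Bits 01 -> D
Bits 01 -> D
Bits 101 -> E
Bits 100 -> G
Bits 100 -> G
Bits 101 -> E
Bits 101 -> E
Bits 100 -> G


Decoded message: DDEGGEEG


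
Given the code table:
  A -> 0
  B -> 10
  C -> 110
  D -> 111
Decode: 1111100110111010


Decoding:
111 -> D
110 -> C
0 -> A
110 -> C
111 -> D
0 -> A
10 -> B


Result: DCACDAB


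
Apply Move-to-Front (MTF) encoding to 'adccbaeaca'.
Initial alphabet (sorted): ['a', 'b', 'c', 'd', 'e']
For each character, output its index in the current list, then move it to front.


MTF encoding:
'a': index 0 in ['a', 'b', 'c', 'd', 'e'] -> ['a', 'b', 'c', 'd', 'e']
'd': index 3 in ['a', 'b', 'c', 'd', 'e'] -> ['d', 'a', 'b', 'c', 'e']
'c': index 3 in ['d', 'a', 'b', 'c', 'e'] -> ['c', 'd', 'a', 'b', 'e']
'c': index 0 in ['c', 'd', 'a', 'b', 'e'] -> ['c', 'd', 'a', 'b', 'e']
'b': index 3 in ['c', 'd', 'a', 'b', 'e'] -> ['b', 'c', 'd', 'a', 'e']
'a': index 3 in ['b', 'c', 'd', 'a', 'e'] -> ['a', 'b', 'c', 'd', 'e']
'e': index 4 in ['a', 'b', 'c', 'd', 'e'] -> ['e', 'a', 'b', 'c', 'd']
'a': index 1 in ['e', 'a', 'b', 'c', 'd'] -> ['a', 'e', 'b', 'c', 'd']
'c': index 3 in ['a', 'e', 'b', 'c', 'd'] -> ['c', 'a', 'e', 'b', 'd']
'a': index 1 in ['c', 'a', 'e', 'b', 'd'] -> ['a', 'c', 'e', 'b', 'd']


Output: [0, 3, 3, 0, 3, 3, 4, 1, 3, 1]


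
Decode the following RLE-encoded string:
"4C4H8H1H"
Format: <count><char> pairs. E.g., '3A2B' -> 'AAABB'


Expanding each <count><char> pair:
  4C -> 'CCCC'
  4H -> 'HHHH'
  8H -> 'HHHHHHHH'
  1H -> 'H'

Decoded = CCCCHHHHHHHHHHHHH


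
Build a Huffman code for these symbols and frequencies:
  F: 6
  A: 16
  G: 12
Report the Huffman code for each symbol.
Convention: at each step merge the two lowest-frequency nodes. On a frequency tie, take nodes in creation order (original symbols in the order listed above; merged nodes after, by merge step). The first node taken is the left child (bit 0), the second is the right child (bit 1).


Huffman tree construction:
Step 1: Merge F(6) + G(12) = 18
Step 2: Merge A(16) + (F+G)(18) = 34
Read each symbol's code off the tree from the root (left child = 0, right child = 1).

Codes:
  F: 10 (length 2)
  A: 0 (length 1)
  G: 11 (length 2)
Average code length: 52/34 = 1.5294 bits/symbol


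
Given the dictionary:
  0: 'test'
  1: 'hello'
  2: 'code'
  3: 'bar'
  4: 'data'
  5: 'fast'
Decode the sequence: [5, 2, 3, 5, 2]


Look up each index in the dictionary:
  5 -> 'fast'
  2 -> 'code'
  3 -> 'bar'
  5 -> 'fast'
  2 -> 'code'

Decoded: "fast code bar fast code"


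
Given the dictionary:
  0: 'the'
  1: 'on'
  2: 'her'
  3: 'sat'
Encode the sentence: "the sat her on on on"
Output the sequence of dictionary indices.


Look up each word in the dictionary:
  'the' -> 0
  'sat' -> 3
  'her' -> 2
  'on' -> 1
  'on' -> 1
  'on' -> 1

Encoded: [0, 3, 2, 1, 1, 1]


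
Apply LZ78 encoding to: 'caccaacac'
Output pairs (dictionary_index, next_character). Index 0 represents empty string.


LZ78 encoding steps:
Dictionary: {0: ''}
Step 1: w='' (idx 0), next='c' -> output (0, 'c'), add 'c' as idx 1
Step 2: w='' (idx 0), next='a' -> output (0, 'a'), add 'a' as idx 2
Step 3: w='c' (idx 1), next='c' -> output (1, 'c'), add 'cc' as idx 3
Step 4: w='a' (idx 2), next='a' -> output (2, 'a'), add 'aa' as idx 4
Step 5: w='c' (idx 1), next='a' -> output (1, 'a'), add 'ca' as idx 5
Step 6: w='c' (idx 1), end of input -> output (1, '')


Encoded: [(0, 'c'), (0, 'a'), (1, 'c'), (2, 'a'), (1, 'a'), (1, '')]


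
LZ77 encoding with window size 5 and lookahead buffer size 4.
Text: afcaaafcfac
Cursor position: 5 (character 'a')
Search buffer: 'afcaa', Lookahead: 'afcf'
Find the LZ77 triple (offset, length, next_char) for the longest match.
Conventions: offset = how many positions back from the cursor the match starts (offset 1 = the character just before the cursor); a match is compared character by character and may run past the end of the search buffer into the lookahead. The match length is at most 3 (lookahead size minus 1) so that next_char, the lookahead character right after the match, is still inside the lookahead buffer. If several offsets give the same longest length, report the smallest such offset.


Try each offset into the search buffer:
  offset=1 (pos 4, char 'a'): match length 1
  offset=2 (pos 3, char 'a'): match length 1
  offset=3 (pos 2, char 'c'): match length 0
  offset=4 (pos 1, char 'f'): match length 0
  offset=5 (pos 0, char 'a'): match length 3
Longest match has length 3 at offset 5.
next_char = character at position 5 + 3 = 8 -> 'f'

Best match: offset=5, length=3 (matching 'afc' starting at position 0)
LZ77 triple: (5, 3, 'f')


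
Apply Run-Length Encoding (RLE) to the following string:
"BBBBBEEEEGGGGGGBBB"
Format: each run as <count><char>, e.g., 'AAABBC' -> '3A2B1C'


Scanning runs left to right:
  i=0: run of 'B' x 5 -> '5B'
  i=5: run of 'E' x 4 -> '4E'
  i=9: run of 'G' x 6 -> '6G'
  i=15: run of 'B' x 3 -> '3B'

RLE = 5B4E6G3B


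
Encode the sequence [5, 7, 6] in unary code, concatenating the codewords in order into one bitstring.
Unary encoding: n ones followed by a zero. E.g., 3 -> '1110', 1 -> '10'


Encode each number as n ones followed by a terminating 0:
  5 -> 111110 (6 bits)
  7 -> 11111110 (8 bits)
  6 -> 1111110 (7 bits)
Total length = 6 + 8 + 7 = 21 bits.

Unary([5, 7, 6]) = 111110111111101111110 (21 bits)


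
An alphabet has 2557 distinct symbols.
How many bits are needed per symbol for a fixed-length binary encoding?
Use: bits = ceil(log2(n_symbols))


log2(2557) = 11.3202
Bracket: 2^11 = 2048 < 2557 <= 2^12 = 4096
So ceil(log2(2557)) = 12

bits = ceil(log2(2557)) = ceil(11.3202) = 12 bits


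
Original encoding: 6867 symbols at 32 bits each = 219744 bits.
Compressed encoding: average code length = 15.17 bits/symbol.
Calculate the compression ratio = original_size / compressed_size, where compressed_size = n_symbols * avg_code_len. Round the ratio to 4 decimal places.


original_size = n_symbols * orig_bits = 6867 * 32 = 219744 bits
compressed_size = n_symbols * avg_code_len = 6867 * 15.17 = 104172.39 bits
ratio = original_size / compressed_size = 219744 / 104172.39 = 2.1094

Compression ratio = 2.1094


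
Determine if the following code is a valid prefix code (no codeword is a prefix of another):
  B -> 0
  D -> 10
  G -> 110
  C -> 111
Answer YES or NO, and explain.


Checking each pair (does one codeword prefix another?):
  B='0' vs D='10': no prefix
  B='0' vs G='110': no prefix
  B='0' vs C='111': no prefix
  D='10' vs B='0': no prefix
  D='10' vs G='110': no prefix
  D='10' vs C='111': no prefix
  G='110' vs B='0': no prefix
  G='110' vs D='10': no prefix
  G='110' vs C='111': no prefix
  C='111' vs B='0': no prefix
  C='111' vs D='10': no prefix
  C='111' vs G='110': no prefix
No violation found over all pairs.

YES -- this is a valid prefix code. No codeword is a prefix of any other codeword.


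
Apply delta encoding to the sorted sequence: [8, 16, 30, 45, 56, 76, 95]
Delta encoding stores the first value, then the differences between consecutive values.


First value: 8
Deltas:
  16 - 8 = 8
  30 - 16 = 14
  45 - 30 = 15
  56 - 45 = 11
  76 - 56 = 20
  95 - 76 = 19


Delta encoded: [8, 8, 14, 15, 11, 20, 19]


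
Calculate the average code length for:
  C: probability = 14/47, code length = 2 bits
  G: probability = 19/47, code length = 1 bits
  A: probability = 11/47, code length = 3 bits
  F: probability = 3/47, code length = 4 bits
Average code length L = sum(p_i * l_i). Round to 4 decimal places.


Weighted contributions p_i * l_i:
  C: (14/47) * 2 = 28/47
  G: (19/47) * 1 = 19/47
  A: (11/47) * 3 = 33/47
  F: (3/47) * 4 = 12/47
Sum = (28 + 19 + 33 + 12)/47 = 92/47

L = 92/47 = 1.9574 bits/symbol


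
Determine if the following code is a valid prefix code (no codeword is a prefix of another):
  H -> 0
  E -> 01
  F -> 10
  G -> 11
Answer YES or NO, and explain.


Checking each pair (does one codeword prefix another?):
  H='0' vs E='01': prefix -- VIOLATION

NO -- this is NOT a valid prefix code. H (0) is a prefix of E (01).


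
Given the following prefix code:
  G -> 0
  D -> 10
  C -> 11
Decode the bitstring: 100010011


Decoding step by step:
Bits 10 -> D
Bits 0 -> G
Bits 0 -> G
Bits 10 -> D
Bits 0 -> G
Bits 11 -> C


Decoded message: DGGDGC


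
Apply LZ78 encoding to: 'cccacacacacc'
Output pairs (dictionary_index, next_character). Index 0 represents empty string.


LZ78 encoding steps:
Dictionary: {0: ''}
Step 1: w='' (idx 0), next='c' -> output (0, 'c'), add 'c' as idx 1
Step 2: w='c' (idx 1), next='c' -> output (1, 'c'), add 'cc' as idx 2
Step 3: w='' (idx 0), next='a' -> output (0, 'a'), add 'a' as idx 3
Step 4: w='c' (idx 1), next='a' -> output (1, 'a'), add 'ca' as idx 4
Step 5: w='ca' (idx 4), next='c' -> output (4, 'c'), add 'cac' as idx 5
Step 6: w='a' (idx 3), next='c' -> output (3, 'c'), add 'ac' as idx 6
Step 7: w='c' (idx 1), end of input -> output (1, '')


Encoded: [(0, 'c'), (1, 'c'), (0, 'a'), (1, 'a'), (4, 'c'), (3, 'c'), (1, '')]


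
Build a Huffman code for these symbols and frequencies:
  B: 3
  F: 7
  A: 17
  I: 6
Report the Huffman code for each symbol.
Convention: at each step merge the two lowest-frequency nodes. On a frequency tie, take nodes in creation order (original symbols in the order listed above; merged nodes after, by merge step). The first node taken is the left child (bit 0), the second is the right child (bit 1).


Huffman tree construction:
Step 1: Merge B(3) + I(6) = 9
Step 2: Merge F(7) + (B+I)(9) = 16
Step 3: Merge (F+(B+I))(16) + A(17) = 33
Read each symbol's code off the tree from the root (left child = 0, right child = 1).

Codes:
  B: 010 (length 3)
  F: 00 (length 2)
  A: 1 (length 1)
  I: 011 (length 3)
Average code length: 58/33 = 1.7576 bits/symbol


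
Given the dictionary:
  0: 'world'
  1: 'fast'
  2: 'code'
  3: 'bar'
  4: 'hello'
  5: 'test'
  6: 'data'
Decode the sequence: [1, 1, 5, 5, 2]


Look up each index in the dictionary:
  1 -> 'fast'
  1 -> 'fast'
  5 -> 'test'
  5 -> 'test'
  2 -> 'code'

Decoded: "fast fast test test code"


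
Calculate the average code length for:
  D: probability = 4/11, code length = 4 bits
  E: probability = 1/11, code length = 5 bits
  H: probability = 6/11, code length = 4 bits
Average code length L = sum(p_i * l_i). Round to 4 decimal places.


Weighted contributions p_i * l_i:
  D: (4/11) * 4 = 16/11
  E: (1/11) * 5 = 5/11
  H: (6/11) * 4 = 24/11
Sum = (16 + 5 + 24)/11 = 45/11

L = 45/11 = 4.0909 bits/symbol


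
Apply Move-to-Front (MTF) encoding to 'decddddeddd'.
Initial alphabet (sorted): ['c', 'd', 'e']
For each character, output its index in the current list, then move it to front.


MTF encoding:
'd': index 1 in ['c', 'd', 'e'] -> ['d', 'c', 'e']
'e': index 2 in ['d', 'c', 'e'] -> ['e', 'd', 'c']
'c': index 2 in ['e', 'd', 'c'] -> ['c', 'e', 'd']
'd': index 2 in ['c', 'e', 'd'] -> ['d', 'c', 'e']
'd': index 0 in ['d', 'c', 'e'] -> ['d', 'c', 'e']
'd': index 0 in ['d', 'c', 'e'] -> ['d', 'c', 'e']
'd': index 0 in ['d', 'c', 'e'] -> ['d', 'c', 'e']
'e': index 2 in ['d', 'c', 'e'] -> ['e', 'd', 'c']
'd': index 1 in ['e', 'd', 'c'] -> ['d', 'e', 'c']
'd': index 0 in ['d', 'e', 'c'] -> ['d', 'e', 'c']
'd': index 0 in ['d', 'e', 'c'] -> ['d', 'e', 'c']


Output: [1, 2, 2, 2, 0, 0, 0, 2, 1, 0, 0]


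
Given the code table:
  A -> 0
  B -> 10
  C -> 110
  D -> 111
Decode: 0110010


Decoding:
0 -> A
110 -> C
0 -> A
10 -> B


Result: ACAB


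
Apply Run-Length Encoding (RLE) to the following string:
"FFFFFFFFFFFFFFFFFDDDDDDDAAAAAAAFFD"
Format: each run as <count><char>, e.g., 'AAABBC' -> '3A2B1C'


Scanning runs left to right:
  i=0: run of 'F' x 17 -> '17F'
  i=17: run of 'D' x 7 -> '7D'
  i=24: run of 'A' x 7 -> '7A'
  i=31: run of 'F' x 2 -> '2F'
  i=33: run of 'D' x 1 -> '1D'

RLE = 17F7D7A2F1D


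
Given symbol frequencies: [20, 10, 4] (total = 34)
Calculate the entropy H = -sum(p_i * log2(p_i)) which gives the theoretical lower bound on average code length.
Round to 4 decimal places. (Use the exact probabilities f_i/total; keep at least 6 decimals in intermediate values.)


Per-symbol terms -p_i * log2(p_i) with p_i = f_i/34:
  p = 20/34 = 0.588235: log2(p) = -0.765535, -p*log2(p) = 0.450315
  p = 10/34 = 0.294118: log2(p) = -1.765535, -p*log2(p) = 0.519275
  p = 4/34 = 0.117647: log2(p) = -3.087463, -p*log2(p) = 0.363231
H = 0.450315 + 0.519275 + 0.363231 = 1.332821

H = 1.3328 bits/symbol


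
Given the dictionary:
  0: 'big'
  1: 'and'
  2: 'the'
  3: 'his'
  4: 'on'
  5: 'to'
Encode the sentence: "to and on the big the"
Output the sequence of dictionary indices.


Look up each word in the dictionary:
  'to' -> 5
  'and' -> 1
  'on' -> 4
  'the' -> 2
  'big' -> 0
  'the' -> 2

Encoded: [5, 1, 4, 2, 0, 2]


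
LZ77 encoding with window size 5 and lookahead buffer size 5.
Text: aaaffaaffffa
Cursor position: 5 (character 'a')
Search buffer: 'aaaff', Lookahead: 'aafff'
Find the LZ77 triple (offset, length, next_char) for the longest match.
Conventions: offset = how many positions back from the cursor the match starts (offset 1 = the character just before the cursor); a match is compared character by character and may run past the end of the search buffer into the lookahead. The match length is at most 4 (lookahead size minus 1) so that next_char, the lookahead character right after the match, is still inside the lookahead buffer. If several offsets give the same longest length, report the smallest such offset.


Try each offset into the search buffer:
  offset=1 (pos 4, char 'f'): match length 0
  offset=2 (pos 3, char 'f'): match length 0
  offset=3 (pos 2, char 'a'): match length 1
  offset=4 (pos 1, char 'a'): match length 4
  offset=5 (pos 0, char 'a'): match length 2
Longest match has length 4 at offset 4.
next_char = character at position 5 + 4 = 9 -> 'f'

Best match: offset=4, length=4 (matching 'aaff' starting at position 1)
LZ77 triple: (4, 4, 'f')


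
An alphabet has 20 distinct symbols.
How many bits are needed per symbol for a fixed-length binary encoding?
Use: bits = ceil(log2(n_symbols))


log2(20) = 4.3219
Bracket: 2^4 = 16 < 20 <= 2^5 = 32
So ceil(log2(20)) = 5

bits = ceil(log2(20)) = ceil(4.3219) = 5 bits


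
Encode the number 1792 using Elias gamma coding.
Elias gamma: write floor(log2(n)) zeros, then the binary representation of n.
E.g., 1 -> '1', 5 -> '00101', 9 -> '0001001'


num_bits = floor(log2(1792)) + 1 = 11
leading_zeros = num_bits - 1 = 10
binary(1792) = 11100000000

Elias gamma(1792) = '0000000000' + '11100000000' = 000000000011100000000 (21 bits)


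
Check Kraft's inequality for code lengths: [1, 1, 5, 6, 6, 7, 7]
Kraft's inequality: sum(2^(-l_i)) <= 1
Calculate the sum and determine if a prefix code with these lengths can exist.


Sum = 2^(-1) + 2^(-1) + 2^(-5) + 2^(-6) + 2^(-6) + 2^(-7) + 2^(-7)
    = 0.5 + 0.5 + 0.03125 + 0.015625 + 0.015625 + 0.0078125 + 0.0078125
    = 138/128 = 1.078125
Since 1.078125 > 1, Kraft's inequality is NOT satisfied.
A prefix code with these lengths CANNOT exist.

Kraft sum = 1.078125. Not satisfied.


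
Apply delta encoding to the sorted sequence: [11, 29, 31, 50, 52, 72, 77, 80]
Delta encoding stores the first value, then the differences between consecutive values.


First value: 11
Deltas:
  29 - 11 = 18
  31 - 29 = 2
  50 - 31 = 19
  52 - 50 = 2
  72 - 52 = 20
  77 - 72 = 5
  80 - 77 = 3


Delta encoded: [11, 18, 2, 19, 2, 20, 5, 3]


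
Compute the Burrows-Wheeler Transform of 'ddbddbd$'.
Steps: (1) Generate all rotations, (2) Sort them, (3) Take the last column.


Rotations (sorted):
  0: $ddbddbd -> last char: d
  1: bd$ddbdd -> last char: d
  2: bddbd$dd -> last char: d
  3: d$ddbddb -> last char: b
  4: dbd$ddbd -> last char: d
  5: dbddbd$d -> last char: d
  6: ddbd$ddb -> last char: b
  7: ddbddbd$ -> last char: $


BWT = dddbddb$


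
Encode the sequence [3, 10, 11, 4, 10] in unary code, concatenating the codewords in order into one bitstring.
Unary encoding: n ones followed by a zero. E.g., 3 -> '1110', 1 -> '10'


Encode each number as n ones followed by a terminating 0:
  3 -> 1110 (4 bits)
  10 -> 11111111110 (11 bits)
  11 -> 111111111110 (12 bits)
  4 -> 11110 (5 bits)
  10 -> 11111111110 (11 bits)
Total length = 4 + 11 + 12 + 5 + 11 = 43 bits.

Unary([3, 10, 11, 4, 10]) = 1110111111111101111111111101111011111111110 (43 bits)


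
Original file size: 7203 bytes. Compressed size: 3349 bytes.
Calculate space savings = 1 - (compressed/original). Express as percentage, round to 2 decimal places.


ratio = compressed/original = 3349/7203 = 0.464945
savings = 1 - ratio = 1 - 0.464945 = 0.535055
as a percentage: 0.535055 * 100 = 53.51%

Space savings = 1 - 3349/7203 = 53.51%


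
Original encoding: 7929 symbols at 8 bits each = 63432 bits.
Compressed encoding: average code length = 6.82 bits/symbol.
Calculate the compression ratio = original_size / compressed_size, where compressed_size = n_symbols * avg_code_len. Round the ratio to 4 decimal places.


original_size = n_symbols * orig_bits = 7929 * 8 = 63432 bits
compressed_size = n_symbols * avg_code_len = 7929 * 6.82 = 54075.78 bits
ratio = original_size / compressed_size = 63432 / 54075.78 = 1.173

Compression ratio = 1.173


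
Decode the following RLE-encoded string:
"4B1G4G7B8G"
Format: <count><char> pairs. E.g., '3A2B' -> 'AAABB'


Expanding each <count><char> pair:
  4B -> 'BBBB'
  1G -> 'G'
  4G -> 'GGGG'
  7B -> 'BBBBBBB'
  8G -> 'GGGGGGGG'

Decoded = BBBBGGGGGBBBBBBBGGGGGGGG


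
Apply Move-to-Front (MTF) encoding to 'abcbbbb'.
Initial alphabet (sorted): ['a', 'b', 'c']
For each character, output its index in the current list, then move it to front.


MTF encoding:
'a': index 0 in ['a', 'b', 'c'] -> ['a', 'b', 'c']
'b': index 1 in ['a', 'b', 'c'] -> ['b', 'a', 'c']
'c': index 2 in ['b', 'a', 'c'] -> ['c', 'b', 'a']
'b': index 1 in ['c', 'b', 'a'] -> ['b', 'c', 'a']
'b': index 0 in ['b', 'c', 'a'] -> ['b', 'c', 'a']
'b': index 0 in ['b', 'c', 'a'] -> ['b', 'c', 'a']
'b': index 0 in ['b', 'c', 'a'] -> ['b', 'c', 'a']


Output: [0, 1, 2, 1, 0, 0, 0]


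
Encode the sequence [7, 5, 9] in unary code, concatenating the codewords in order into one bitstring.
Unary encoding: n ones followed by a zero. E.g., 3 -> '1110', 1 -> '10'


Encode each number as n ones followed by a terminating 0:
  7 -> 11111110 (8 bits)
  5 -> 111110 (6 bits)
  9 -> 1111111110 (10 bits)
Total length = 8 + 6 + 10 = 24 bits.

Unary([7, 5, 9]) = 111111101111101111111110 (24 bits)


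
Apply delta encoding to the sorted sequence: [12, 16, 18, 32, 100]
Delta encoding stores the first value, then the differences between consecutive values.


First value: 12
Deltas:
  16 - 12 = 4
  18 - 16 = 2
  32 - 18 = 14
  100 - 32 = 68


Delta encoded: [12, 4, 2, 14, 68]


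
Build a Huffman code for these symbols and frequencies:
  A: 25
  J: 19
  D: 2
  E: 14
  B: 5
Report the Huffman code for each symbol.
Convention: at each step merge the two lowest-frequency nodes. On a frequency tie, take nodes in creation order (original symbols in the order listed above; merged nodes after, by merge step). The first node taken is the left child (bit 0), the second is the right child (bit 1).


Huffman tree construction:
Step 1: Merge D(2) + B(5) = 7
Step 2: Merge (D+B)(7) + E(14) = 21
Step 3: Merge J(19) + ((D+B)+E)(21) = 40
Step 4: Merge A(25) + (J+((D+B)+E))(40) = 65
Read each symbol's code off the tree from the root (left child = 0, right child = 1).

Codes:
  A: 0 (length 1)
  J: 10 (length 2)
  D: 1100 (length 4)
  E: 111 (length 3)
  B: 1101 (length 4)
Average code length: 133/65 = 2.0462 bits/symbol


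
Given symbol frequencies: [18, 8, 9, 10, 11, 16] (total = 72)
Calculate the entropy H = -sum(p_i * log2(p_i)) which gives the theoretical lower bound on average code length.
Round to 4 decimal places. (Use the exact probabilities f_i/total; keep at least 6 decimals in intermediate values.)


Per-symbol terms -p_i * log2(p_i) with p_i = f_i/72:
  p = 18/72 = 0.250000: log2(p) = -2.000000, -p*log2(p) = 0.500000
  p = 8/72 = 0.111111: log2(p) = -3.169925, -p*log2(p) = 0.352214
  p = 9/72 = 0.125000: log2(p) = -3.000000, -p*log2(p) = 0.375000
  p = 10/72 = 0.138889: log2(p) = -2.847997, -p*log2(p) = 0.395555
  p = 11/72 = 0.152778: log2(p) = -2.710493, -p*log2(p) = 0.414103
  p = 16/72 = 0.222222: log2(p) = -2.169925, -p*log2(p) = 0.482206
H = 0.500000 + 0.352214 + 0.375000 + 0.395555 + 0.414103 + 0.482206 = 2.519078

H = 2.5191 bits/symbol


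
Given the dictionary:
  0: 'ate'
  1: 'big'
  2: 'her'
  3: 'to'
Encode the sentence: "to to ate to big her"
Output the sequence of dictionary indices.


Look up each word in the dictionary:
  'to' -> 3
  'to' -> 3
  'ate' -> 0
  'to' -> 3
  'big' -> 1
  'her' -> 2

Encoded: [3, 3, 0, 3, 1, 2]


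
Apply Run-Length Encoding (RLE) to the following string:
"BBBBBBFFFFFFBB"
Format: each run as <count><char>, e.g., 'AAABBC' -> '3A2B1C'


Scanning runs left to right:
  i=0: run of 'B' x 6 -> '6B'
  i=6: run of 'F' x 6 -> '6F'
  i=12: run of 'B' x 2 -> '2B'

RLE = 6B6F2B


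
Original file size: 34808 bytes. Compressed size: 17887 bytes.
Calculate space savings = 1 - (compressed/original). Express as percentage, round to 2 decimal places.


ratio = compressed/original = 17887/34808 = 0.513876
savings = 1 - ratio = 1 - 0.513876 = 0.486124
as a percentage: 0.486124 * 100 = 48.61%

Space savings = 1 - 17887/34808 = 48.61%


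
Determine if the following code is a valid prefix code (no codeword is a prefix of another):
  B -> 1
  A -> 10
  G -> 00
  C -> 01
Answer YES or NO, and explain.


Checking each pair (does one codeword prefix another?):
  B='1' vs A='10': prefix -- VIOLATION

NO -- this is NOT a valid prefix code. B (1) is a prefix of A (10).


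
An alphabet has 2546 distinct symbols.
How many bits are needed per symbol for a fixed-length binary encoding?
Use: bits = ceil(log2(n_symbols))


log2(2546) = 11.314
Bracket: 2^11 = 2048 < 2546 <= 2^12 = 4096
So ceil(log2(2546)) = 12

bits = ceil(log2(2546)) = ceil(11.314) = 12 bits


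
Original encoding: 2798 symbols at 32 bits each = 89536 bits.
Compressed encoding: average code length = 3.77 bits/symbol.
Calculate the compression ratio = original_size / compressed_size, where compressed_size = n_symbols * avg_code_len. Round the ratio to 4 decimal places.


original_size = n_symbols * orig_bits = 2798 * 32 = 89536 bits
compressed_size = n_symbols * avg_code_len = 2798 * 3.77 = 10548.46 bits
ratio = original_size / compressed_size = 89536 / 10548.46 = 8.4881

Compression ratio = 8.4881


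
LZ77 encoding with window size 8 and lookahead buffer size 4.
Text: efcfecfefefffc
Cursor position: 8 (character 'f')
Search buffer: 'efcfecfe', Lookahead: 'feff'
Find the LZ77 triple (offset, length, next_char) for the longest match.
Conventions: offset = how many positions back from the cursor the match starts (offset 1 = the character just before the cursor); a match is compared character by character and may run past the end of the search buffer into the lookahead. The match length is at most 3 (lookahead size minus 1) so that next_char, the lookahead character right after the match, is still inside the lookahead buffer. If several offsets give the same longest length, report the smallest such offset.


Try each offset into the search buffer:
  offset=1 (pos 7, char 'e'): match length 0
  offset=2 (pos 6, char 'f'): match length 3
  offset=3 (pos 5, char 'c'): match length 0
  offset=4 (pos 4, char 'e'): match length 0
  offset=5 (pos 3, char 'f'): match length 2
  offset=6 (pos 2, char 'c'): match length 0
  offset=7 (pos 1, char 'f'): match length 1
  offset=8 (pos 0, char 'e'): match length 0
Longest match has length 3 at offset 2.
next_char = character at position 8 + 3 = 11 -> 'f'

Best match: offset=2, length=3 (matching 'fef' starting at position 6)
LZ77 triple: (2, 3, 'f')


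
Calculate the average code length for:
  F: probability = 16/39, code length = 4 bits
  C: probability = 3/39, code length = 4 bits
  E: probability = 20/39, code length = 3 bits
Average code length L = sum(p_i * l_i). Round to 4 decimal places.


Weighted contributions p_i * l_i:
  F: (16/39) * 4 = 64/39
  C: (3/39) * 4 = 12/39
  E: (20/39) * 3 = 60/39
Sum = (64 + 12 + 60)/39 = 136/39

L = 136/39 = 3.4872 bits/symbol


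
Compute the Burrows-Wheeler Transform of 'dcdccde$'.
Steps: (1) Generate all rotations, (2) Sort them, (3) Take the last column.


Rotations (sorted):
  0: $dcdccde -> last char: e
  1: ccde$dcd -> last char: d
  2: cdccde$d -> last char: d
  3: cde$dcdc -> last char: c
  4: dccde$dc -> last char: c
  5: dcdccde$ -> last char: $
  6: de$dcdcc -> last char: c
  7: e$dcdccd -> last char: d


BWT = eddcc$cd


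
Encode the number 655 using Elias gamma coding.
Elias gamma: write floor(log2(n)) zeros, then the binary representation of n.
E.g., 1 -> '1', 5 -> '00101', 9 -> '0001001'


num_bits = floor(log2(655)) + 1 = 10
leading_zeros = num_bits - 1 = 9
binary(655) = 1010001111

Elias gamma(655) = '000000000' + '1010001111' = 0000000001010001111 (19 bits)


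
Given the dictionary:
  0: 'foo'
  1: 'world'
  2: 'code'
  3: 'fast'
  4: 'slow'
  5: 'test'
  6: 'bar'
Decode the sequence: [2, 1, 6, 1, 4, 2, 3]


Look up each index in the dictionary:
  2 -> 'code'
  1 -> 'world'
  6 -> 'bar'
  1 -> 'world'
  4 -> 'slow'
  2 -> 'code'
  3 -> 'fast'

Decoded: "code world bar world slow code fast"


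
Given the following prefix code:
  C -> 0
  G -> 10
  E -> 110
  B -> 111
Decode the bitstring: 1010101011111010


Decoding step by step:
Bits 10 -> G
Bits 10 -> G
Bits 10 -> G
Bits 10 -> G
Bits 111 -> B
Bits 110 -> E
Bits 10 -> G


Decoded message: GGGGBEG


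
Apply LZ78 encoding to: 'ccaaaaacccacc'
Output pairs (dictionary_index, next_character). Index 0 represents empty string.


LZ78 encoding steps:
Dictionary: {0: ''}
Step 1: w='' (idx 0), next='c' -> output (0, 'c'), add 'c' as idx 1
Step 2: w='c' (idx 1), next='a' -> output (1, 'a'), add 'ca' as idx 2
Step 3: w='' (idx 0), next='a' -> output (0, 'a'), add 'a' as idx 3
Step 4: w='a' (idx 3), next='a' -> output (3, 'a'), add 'aa' as idx 4
Step 5: w='a' (idx 3), next='c' -> output (3, 'c'), add 'ac' as idx 5
Step 6: w='c' (idx 1), next='c' -> output (1, 'c'), add 'cc' as idx 6
Step 7: w='ac' (idx 5), next='c' -> output (5, 'c'), add 'acc' as idx 7


Encoded: [(0, 'c'), (1, 'a'), (0, 'a'), (3, 'a'), (3, 'c'), (1, 'c'), (5, 'c')]


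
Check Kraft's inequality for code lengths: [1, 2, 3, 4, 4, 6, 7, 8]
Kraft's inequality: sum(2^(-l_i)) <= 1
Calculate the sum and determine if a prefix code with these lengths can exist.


Sum = 2^(-1) + 2^(-2) + 2^(-3) + 2^(-4) + 2^(-4) + 2^(-6) + 2^(-7) + 2^(-8)
    = 0.5 + 0.25 + 0.125 + 0.0625 + 0.0625 + 0.015625 + 0.0078125 + 0.00390625
    = 263/256 = 1.02734375
Since 1.02734375 > 1, Kraft's inequality is NOT satisfied.
A prefix code with these lengths CANNOT exist.

Kraft sum = 1.02734375. Not satisfied.


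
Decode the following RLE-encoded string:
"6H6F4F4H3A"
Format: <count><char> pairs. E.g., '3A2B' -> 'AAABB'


Expanding each <count><char> pair:
  6H -> 'HHHHHH'
  6F -> 'FFFFFF'
  4F -> 'FFFF'
  4H -> 'HHHH'
  3A -> 'AAA'

Decoded = HHHHHHFFFFFFFFFFHHHHAAA


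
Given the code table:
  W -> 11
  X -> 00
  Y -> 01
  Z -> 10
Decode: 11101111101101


Decoding:
11 -> W
10 -> Z
11 -> W
11 -> W
10 -> Z
11 -> W
01 -> Y


Result: WZWWZWY


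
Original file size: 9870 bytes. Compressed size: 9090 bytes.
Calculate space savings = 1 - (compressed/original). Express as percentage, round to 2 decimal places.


ratio = compressed/original = 9090/9870 = 0.920973
savings = 1 - ratio = 1 - 0.920973 = 0.079027
as a percentage: 0.079027 * 100 = 7.9%

Space savings = 1 - 9090/9870 = 7.9%


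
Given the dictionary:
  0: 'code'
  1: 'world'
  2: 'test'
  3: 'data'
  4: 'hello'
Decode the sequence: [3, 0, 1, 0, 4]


Look up each index in the dictionary:
  3 -> 'data'
  0 -> 'code'
  1 -> 'world'
  0 -> 'code'
  4 -> 'hello'

Decoded: "data code world code hello"


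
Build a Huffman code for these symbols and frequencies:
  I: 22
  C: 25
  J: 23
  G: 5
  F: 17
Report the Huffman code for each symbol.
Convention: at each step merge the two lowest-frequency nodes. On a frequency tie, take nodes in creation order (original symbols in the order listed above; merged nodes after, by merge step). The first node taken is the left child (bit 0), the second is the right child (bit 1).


Huffman tree construction:
Step 1: Merge G(5) + F(17) = 22
Step 2: Merge I(22) + (G+F)(22) = 44
Step 3: Merge J(23) + C(25) = 48
Step 4: Merge (I+(G+F))(44) + (J+C)(48) = 92
Read each symbol's code off the tree from the root (left child = 0, right child = 1).

Codes:
  I: 00 (length 2)
  C: 11 (length 2)
  J: 10 (length 2)
  G: 010 (length 3)
  F: 011 (length 3)
Average code length: 206/92 = 2.2391 bits/symbol


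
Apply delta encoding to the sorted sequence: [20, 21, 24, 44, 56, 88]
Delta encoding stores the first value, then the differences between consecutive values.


First value: 20
Deltas:
  21 - 20 = 1
  24 - 21 = 3
  44 - 24 = 20
  56 - 44 = 12
  88 - 56 = 32


Delta encoded: [20, 1, 3, 20, 12, 32]


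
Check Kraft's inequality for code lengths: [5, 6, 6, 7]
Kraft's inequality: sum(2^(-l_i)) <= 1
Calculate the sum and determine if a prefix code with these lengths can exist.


Sum = 2^(-5) + 2^(-6) + 2^(-6) + 2^(-7)
    = 0.03125 + 0.015625 + 0.015625 + 0.0078125
    = 9/128 = 0.0703125
Since 0.0703125 <= 1, Kraft's inequality IS satisfied.
A prefix code with these lengths CAN exist.

Kraft sum = 0.0703125. Satisfied.


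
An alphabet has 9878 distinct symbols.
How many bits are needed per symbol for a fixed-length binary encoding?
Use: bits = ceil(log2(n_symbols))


log2(9878) = 13.27
Bracket: 2^13 = 8192 < 9878 <= 2^14 = 16384
So ceil(log2(9878)) = 14

bits = ceil(log2(9878)) = ceil(13.27) = 14 bits


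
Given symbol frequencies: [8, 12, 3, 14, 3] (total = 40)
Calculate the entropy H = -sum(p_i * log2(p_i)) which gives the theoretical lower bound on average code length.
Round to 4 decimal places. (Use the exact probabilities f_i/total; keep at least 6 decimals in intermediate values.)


Per-symbol terms -p_i * log2(p_i) with p_i = f_i/40:
  p = 8/40 = 0.200000: log2(p) = -2.321928, -p*log2(p) = 0.464386
  p = 12/40 = 0.300000: log2(p) = -1.736966, -p*log2(p) = 0.521090
  p = 3/40 = 0.075000: log2(p) = -3.736966, -p*log2(p) = 0.280272
  p = 14/40 = 0.350000: log2(p) = -1.514573, -p*log2(p) = 0.530101
  p = 3/40 = 0.075000: log2(p) = -3.736966, -p*log2(p) = 0.280272
H = 0.464386 + 0.521090 + 0.280272 + 0.530101 + 0.280272 = 2.076121

H = 2.0761 bits/symbol


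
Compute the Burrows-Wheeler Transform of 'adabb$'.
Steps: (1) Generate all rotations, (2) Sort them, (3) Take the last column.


Rotations (sorted):
  0: $adabb -> last char: b
  1: abb$ad -> last char: d
  2: adabb$ -> last char: $
  3: b$adab -> last char: b
  4: bb$ada -> last char: a
  5: dabb$a -> last char: a


BWT = bd$baa


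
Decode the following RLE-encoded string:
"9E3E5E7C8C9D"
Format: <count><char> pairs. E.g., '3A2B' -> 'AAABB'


Expanding each <count><char> pair:
  9E -> 'EEEEEEEEE'
  3E -> 'EEE'
  5E -> 'EEEEE'
  7C -> 'CCCCCCC'
  8C -> 'CCCCCCCC'
  9D -> 'DDDDDDDDD'

Decoded = EEEEEEEEEEEEEEEEECCCCCCCCCCCCCCCDDDDDDDDD


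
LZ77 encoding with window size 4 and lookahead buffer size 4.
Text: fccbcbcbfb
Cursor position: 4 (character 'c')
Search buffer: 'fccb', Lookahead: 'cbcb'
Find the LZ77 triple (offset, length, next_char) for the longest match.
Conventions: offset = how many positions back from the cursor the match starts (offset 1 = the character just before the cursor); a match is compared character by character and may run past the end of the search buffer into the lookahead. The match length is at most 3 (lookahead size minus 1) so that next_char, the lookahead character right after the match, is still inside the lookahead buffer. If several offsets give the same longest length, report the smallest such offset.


Try each offset into the search buffer:
  offset=1 (pos 3, char 'b'): match length 0
  offset=2 (pos 2, char 'c'): match length 3
  offset=3 (pos 1, char 'c'): match length 1
  offset=4 (pos 0, char 'f'): match length 0
Longest match has length 3 at offset 2.
next_char = character at position 4 + 3 = 7 -> 'b'

Best match: offset=2, length=3 (matching 'cbc' starting at position 2)
LZ77 triple: (2, 3, 'b')


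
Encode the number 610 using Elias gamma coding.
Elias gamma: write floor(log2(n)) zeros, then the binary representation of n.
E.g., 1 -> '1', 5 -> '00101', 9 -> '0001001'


num_bits = floor(log2(610)) + 1 = 10
leading_zeros = num_bits - 1 = 9
binary(610) = 1001100010

Elias gamma(610) = '000000000' + '1001100010' = 0000000001001100010 (19 bits)


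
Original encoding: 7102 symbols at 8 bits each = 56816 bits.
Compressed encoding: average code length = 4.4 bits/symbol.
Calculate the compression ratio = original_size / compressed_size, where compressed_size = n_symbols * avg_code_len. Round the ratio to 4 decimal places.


original_size = n_symbols * orig_bits = 7102 * 8 = 56816 bits
compressed_size = n_symbols * avg_code_len = 7102 * 4.4 = 31248.8 bits
ratio = original_size / compressed_size = 56816 / 31248.8 = 1.8182

Compression ratio = 1.8182


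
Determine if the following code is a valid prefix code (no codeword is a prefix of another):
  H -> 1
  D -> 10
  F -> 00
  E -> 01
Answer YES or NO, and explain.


Checking each pair (does one codeword prefix another?):
  H='1' vs D='10': prefix -- VIOLATION

NO -- this is NOT a valid prefix code. H (1) is a prefix of D (10).


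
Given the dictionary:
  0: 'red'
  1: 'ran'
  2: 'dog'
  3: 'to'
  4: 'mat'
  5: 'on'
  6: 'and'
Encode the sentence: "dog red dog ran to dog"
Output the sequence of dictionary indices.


Look up each word in the dictionary:
  'dog' -> 2
  'red' -> 0
  'dog' -> 2
  'ran' -> 1
  'to' -> 3
  'dog' -> 2

Encoded: [2, 0, 2, 1, 3, 2]


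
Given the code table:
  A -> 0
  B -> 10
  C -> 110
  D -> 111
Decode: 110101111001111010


Decoding:
110 -> C
10 -> B
111 -> D
10 -> B
0 -> A
111 -> D
10 -> B
10 -> B


Result: CBDBADBB


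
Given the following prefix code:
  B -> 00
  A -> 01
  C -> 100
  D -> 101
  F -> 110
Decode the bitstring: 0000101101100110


Decoding step by step:
Bits 00 -> B
Bits 00 -> B
Bits 101 -> D
Bits 101 -> D
Bits 100 -> C
Bits 110 -> F


Decoded message: BBDDCF


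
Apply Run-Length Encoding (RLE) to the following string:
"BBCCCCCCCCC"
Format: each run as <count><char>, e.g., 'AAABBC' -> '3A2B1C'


Scanning runs left to right:
  i=0: run of 'B' x 2 -> '2B'
  i=2: run of 'C' x 9 -> '9C'

RLE = 2B9C


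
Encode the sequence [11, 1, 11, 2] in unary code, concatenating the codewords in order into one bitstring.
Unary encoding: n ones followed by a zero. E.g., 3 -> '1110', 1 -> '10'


Encode each number as n ones followed by a terminating 0:
  11 -> 111111111110 (12 bits)
  1 -> 10 (2 bits)
  11 -> 111111111110 (12 bits)
  2 -> 110 (3 bits)
Total length = 12 + 2 + 12 + 3 = 29 bits.

Unary([11, 1, 11, 2]) = 11111111111010111111111110110 (29 bits)


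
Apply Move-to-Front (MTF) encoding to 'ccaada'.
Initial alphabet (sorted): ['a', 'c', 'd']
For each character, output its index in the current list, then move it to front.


MTF encoding:
'c': index 1 in ['a', 'c', 'd'] -> ['c', 'a', 'd']
'c': index 0 in ['c', 'a', 'd'] -> ['c', 'a', 'd']
'a': index 1 in ['c', 'a', 'd'] -> ['a', 'c', 'd']
'a': index 0 in ['a', 'c', 'd'] -> ['a', 'c', 'd']
'd': index 2 in ['a', 'c', 'd'] -> ['d', 'a', 'c']
'a': index 1 in ['d', 'a', 'c'] -> ['a', 'd', 'c']


Output: [1, 0, 1, 0, 2, 1]
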